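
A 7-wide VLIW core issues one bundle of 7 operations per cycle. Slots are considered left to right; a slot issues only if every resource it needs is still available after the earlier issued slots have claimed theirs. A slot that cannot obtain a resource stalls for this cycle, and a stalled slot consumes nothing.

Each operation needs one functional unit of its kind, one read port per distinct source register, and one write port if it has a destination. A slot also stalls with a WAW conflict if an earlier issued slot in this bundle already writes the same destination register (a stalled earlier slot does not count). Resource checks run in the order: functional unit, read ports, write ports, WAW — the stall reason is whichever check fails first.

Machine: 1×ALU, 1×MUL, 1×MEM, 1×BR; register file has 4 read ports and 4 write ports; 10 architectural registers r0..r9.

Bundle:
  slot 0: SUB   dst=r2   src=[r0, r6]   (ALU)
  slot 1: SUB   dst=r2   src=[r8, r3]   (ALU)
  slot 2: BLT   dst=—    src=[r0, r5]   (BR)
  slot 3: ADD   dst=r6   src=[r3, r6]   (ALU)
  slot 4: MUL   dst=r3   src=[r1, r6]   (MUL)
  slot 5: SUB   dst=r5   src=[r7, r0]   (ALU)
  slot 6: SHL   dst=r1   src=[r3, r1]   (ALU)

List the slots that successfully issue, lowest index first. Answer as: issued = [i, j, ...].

issued = [0, 2]

  0. ALU→r2 ⇒ go  {0A/1Mu/1Ld/1B | 2r 3w}
  1. ALU→r2 ⇒ no(FU)  {0A/1Mu/1Ld/1B | 2r 3w}
  2. BR ⇒ go  {0A/1Mu/1Ld/0B | 0r 3w}
  3. ALU→r6 ⇒ no(FU)  {0A/1Mu/1Ld/0B | 0r 3w}
  4. MUL→r3 ⇒ no(RD_PORT)  {0A/1Mu/1Ld/0B | 0r 3w}
  5. ALU→r5 ⇒ no(FU)  {0A/1Mu/1Ld/0B | 0r 3w}
  6. ALU→r1 ⇒ no(FU)  {0A/1Mu/1Ld/0B | 0r 3w}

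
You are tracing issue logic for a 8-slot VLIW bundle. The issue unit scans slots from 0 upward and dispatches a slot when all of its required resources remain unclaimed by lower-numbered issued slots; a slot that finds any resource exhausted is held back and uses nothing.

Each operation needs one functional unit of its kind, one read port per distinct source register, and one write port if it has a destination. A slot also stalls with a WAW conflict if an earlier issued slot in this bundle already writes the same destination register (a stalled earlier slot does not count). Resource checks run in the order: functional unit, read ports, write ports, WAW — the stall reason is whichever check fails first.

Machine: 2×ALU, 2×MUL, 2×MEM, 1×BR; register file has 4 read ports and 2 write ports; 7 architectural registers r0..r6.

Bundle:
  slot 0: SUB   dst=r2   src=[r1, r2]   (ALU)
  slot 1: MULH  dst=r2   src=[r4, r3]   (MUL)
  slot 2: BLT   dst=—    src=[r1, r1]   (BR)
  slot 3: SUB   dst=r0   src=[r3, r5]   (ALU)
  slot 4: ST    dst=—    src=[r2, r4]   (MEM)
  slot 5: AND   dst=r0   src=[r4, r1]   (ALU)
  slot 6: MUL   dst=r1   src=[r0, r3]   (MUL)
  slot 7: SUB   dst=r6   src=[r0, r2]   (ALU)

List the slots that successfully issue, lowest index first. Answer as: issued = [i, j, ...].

(0) want 1×ALU +2rd +1wr — yes → AL1|MU2|ME2|BR1|rd2|wr1
(1) want 1×MUL +2rd +1wr — WAW → AL1|MU2|ME2|BR1|rd2|wr1
(2) want 1×BR +1rd +0wr — yes → AL1|MU2|ME2|BR0|rd1|wr1
(3) want 1×ALU +2rd +1wr — RD_PORT → AL1|MU2|ME2|BR0|rd1|wr1
(4) want 1×MEM +2rd +0wr — RD_PORT → AL1|MU2|ME2|BR0|rd1|wr1
(5) want 1×ALU +2rd +1wr — RD_PORT → AL1|MU2|ME2|BR0|rd1|wr1
(6) want 1×MUL +2rd +1wr — RD_PORT → AL1|MU2|ME2|BR0|rd1|wr1
(7) want 1×ALU +2rd +1wr — RD_PORT → AL1|MU2|ME2|BR0|rd1|wr1

issued = [0, 2]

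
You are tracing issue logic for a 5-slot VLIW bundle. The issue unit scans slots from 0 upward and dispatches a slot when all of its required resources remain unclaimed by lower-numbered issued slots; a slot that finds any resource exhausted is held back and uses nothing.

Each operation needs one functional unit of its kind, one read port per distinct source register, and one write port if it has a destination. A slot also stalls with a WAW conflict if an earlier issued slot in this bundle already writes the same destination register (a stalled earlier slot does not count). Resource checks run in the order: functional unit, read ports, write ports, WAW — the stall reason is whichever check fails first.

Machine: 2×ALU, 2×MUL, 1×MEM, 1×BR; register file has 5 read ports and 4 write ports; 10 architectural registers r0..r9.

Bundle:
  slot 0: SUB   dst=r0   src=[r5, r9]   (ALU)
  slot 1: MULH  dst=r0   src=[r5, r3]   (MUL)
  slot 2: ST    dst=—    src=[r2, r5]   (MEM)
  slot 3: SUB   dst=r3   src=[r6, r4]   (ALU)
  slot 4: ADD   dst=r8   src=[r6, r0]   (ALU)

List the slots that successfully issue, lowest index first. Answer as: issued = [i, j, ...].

issued = [0, 2]

[0] ALU needs rd=2 wr=1: ok; after: ALU=1 MUL=2 MEM=1 BR=1, R=3, W=3
[1] MUL needs rd=2 wr=1: WAW; after: ALU=1 MUL=2 MEM=1 BR=1, R=3, W=3
[2] MEM needs rd=2 wr=0: ok; after: ALU=1 MUL=2 MEM=0 BR=1, R=1, W=3
[3] ALU needs rd=2 wr=1: RD_PORT; after: ALU=1 MUL=2 MEM=0 BR=1, R=1, W=3
[4] ALU needs rd=2 wr=1: RD_PORT; after: ALU=1 MUL=2 MEM=0 BR=1, R=1, W=3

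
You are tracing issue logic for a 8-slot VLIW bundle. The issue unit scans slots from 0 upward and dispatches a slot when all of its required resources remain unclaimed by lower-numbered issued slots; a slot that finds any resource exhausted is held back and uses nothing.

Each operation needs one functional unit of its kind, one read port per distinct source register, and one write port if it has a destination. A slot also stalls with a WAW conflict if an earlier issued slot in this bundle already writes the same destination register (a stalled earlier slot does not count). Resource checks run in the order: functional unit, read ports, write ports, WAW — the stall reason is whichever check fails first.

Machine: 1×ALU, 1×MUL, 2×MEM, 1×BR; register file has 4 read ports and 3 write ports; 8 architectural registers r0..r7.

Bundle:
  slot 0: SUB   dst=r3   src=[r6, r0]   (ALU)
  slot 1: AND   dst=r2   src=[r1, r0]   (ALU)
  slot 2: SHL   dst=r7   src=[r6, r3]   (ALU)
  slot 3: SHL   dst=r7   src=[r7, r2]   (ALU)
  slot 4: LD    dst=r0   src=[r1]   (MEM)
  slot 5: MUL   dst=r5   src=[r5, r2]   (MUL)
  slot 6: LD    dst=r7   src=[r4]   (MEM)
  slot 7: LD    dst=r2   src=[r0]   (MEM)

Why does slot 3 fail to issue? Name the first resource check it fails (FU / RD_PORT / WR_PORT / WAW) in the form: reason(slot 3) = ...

reason(slot 3) = FU

slot 0 (ALU): ISSUE — free A0,Mu1,Ld2,B1 rp2 wp2
slot 1 (ALU): stall FU — free A0,Mu1,Ld2,B1 rp2 wp2
slot 2 (ALU): stall FU — free A0,Mu1,Ld2,B1 rp2 wp2
slot 3 (ALU): stall FU — free A0,Mu1,Ld2,B1 rp2 wp2
slot 4 (MEM): ISSUE — free A0,Mu1,Ld1,B1 rp1 wp1
slot 5 (MUL): stall RD_PORT — free A0,Mu1,Ld1,B1 rp1 wp1
slot 6 (MEM): ISSUE — free A0,Mu1,Ld0,B1 rp0 wp0
slot 7 (MEM): stall FU — free A0,Mu1,Ld0,B1 rp0 wp0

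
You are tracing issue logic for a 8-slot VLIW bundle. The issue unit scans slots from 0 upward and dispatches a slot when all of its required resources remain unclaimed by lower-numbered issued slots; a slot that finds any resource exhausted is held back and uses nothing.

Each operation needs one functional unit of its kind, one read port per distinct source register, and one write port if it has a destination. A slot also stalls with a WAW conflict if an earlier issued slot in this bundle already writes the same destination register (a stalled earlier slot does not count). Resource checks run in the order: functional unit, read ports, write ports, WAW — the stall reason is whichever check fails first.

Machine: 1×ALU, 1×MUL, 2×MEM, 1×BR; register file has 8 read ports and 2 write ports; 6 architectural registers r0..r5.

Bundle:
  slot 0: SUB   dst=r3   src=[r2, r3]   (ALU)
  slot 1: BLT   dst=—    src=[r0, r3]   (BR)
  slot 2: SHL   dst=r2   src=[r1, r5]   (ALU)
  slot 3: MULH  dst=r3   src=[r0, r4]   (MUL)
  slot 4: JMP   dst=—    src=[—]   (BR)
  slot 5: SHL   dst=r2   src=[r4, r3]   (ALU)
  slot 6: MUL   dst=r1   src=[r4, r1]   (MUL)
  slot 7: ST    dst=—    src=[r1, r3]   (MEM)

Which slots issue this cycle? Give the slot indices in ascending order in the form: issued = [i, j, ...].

issued = [0, 1, 6, 7]

slot 0 (ALU): ISSUE — free A0,Mu1,Ld2,B1 rp6 wp1
slot 1 (BR): ISSUE — free A0,Mu1,Ld2,B0 rp4 wp1
slot 2 (ALU): stall FU — free A0,Mu1,Ld2,B0 rp4 wp1
slot 3 (MUL): stall WAW — free A0,Mu1,Ld2,B0 rp4 wp1
slot 4 (BR): stall FU — free A0,Mu1,Ld2,B0 rp4 wp1
slot 5 (ALU): stall FU — free A0,Mu1,Ld2,B0 rp4 wp1
slot 6 (MUL): ISSUE — free A0,Mu0,Ld2,B0 rp2 wp0
slot 7 (MEM): ISSUE — free A0,Mu0,Ld1,B0 rp0 wp0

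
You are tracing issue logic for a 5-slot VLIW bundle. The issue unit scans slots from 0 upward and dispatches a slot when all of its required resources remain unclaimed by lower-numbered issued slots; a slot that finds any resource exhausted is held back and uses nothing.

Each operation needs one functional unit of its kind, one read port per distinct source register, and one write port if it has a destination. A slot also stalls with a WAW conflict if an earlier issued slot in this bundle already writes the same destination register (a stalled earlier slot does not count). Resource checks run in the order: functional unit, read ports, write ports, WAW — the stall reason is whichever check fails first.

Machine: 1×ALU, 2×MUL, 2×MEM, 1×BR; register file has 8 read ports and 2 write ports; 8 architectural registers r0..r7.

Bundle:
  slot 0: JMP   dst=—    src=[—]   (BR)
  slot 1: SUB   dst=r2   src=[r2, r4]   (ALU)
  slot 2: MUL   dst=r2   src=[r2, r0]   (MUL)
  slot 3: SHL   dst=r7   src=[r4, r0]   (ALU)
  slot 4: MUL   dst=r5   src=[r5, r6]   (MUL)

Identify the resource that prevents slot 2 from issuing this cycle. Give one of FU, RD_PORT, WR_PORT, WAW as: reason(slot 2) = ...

slot 0 (BR): ISSUE — free A1,Mu2,Ld2,B0 rp8 wp2
slot 1 (ALU): ISSUE — free A0,Mu2,Ld2,B0 rp6 wp1
slot 2 (MUL): stall WAW — free A0,Mu2,Ld2,B0 rp6 wp1
slot 3 (ALU): stall FU — free A0,Mu2,Ld2,B0 rp6 wp1
slot 4 (MUL): ISSUE — free A0,Mu1,Ld2,B0 rp4 wp0

reason(slot 2) = WAW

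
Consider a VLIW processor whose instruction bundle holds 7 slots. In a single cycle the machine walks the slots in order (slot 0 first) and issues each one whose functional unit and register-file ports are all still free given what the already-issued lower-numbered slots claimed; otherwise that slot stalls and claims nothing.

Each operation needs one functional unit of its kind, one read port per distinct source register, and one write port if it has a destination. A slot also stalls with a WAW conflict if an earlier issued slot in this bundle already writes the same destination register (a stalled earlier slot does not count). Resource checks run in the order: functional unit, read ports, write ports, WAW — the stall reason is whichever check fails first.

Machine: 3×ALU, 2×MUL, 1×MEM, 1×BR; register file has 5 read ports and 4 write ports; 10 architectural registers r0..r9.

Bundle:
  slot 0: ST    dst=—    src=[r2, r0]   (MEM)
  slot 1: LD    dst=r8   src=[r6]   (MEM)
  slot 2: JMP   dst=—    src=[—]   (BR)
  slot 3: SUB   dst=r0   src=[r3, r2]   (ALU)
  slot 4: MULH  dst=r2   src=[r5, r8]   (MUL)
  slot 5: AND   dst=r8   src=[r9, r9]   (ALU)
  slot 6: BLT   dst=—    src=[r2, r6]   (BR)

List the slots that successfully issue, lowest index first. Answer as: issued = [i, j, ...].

(0) want 1×MEM +2rd +0wr — yes → AL3|MU2|ME0|BR1|rd3|wr4
(1) want 1×MEM +1rd +1wr — FU → AL3|MU2|ME0|BR1|rd3|wr4
(2) want 1×BR +0rd +0wr — yes → AL3|MU2|ME0|BR0|rd3|wr4
(3) want 1×ALU +2rd +1wr — yes → AL2|MU2|ME0|BR0|rd1|wr3
(4) want 1×MUL +2rd +1wr — RD_PORT → AL2|MU2|ME0|BR0|rd1|wr3
(5) want 1×ALU +1rd +1wr — yes → AL1|MU2|ME0|BR0|rd0|wr2
(6) want 1×BR +2rd +0wr — FU → AL1|MU2|ME0|BR0|rd0|wr2

issued = [0, 2, 3, 5]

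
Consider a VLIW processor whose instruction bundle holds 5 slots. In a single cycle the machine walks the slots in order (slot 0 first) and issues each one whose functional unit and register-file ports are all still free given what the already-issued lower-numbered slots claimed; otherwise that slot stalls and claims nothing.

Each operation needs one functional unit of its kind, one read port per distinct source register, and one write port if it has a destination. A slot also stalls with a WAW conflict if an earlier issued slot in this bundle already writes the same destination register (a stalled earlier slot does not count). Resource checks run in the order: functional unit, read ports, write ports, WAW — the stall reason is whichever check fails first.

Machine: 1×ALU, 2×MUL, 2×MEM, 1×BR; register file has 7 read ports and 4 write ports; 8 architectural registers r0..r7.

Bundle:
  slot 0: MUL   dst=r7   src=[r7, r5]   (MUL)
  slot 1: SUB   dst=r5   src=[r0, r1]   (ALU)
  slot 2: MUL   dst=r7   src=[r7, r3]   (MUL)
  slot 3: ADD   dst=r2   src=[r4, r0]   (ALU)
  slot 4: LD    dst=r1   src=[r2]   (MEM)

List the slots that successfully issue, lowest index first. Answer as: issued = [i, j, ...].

issued = [0, 1, 4]

slot 0 (MUL): ISSUE — free A1,Mu1,Ld2,B1 rp5 wp3
slot 1 (ALU): ISSUE — free A0,Mu1,Ld2,B1 rp3 wp2
slot 2 (MUL): stall WAW — free A0,Mu1,Ld2,B1 rp3 wp2
slot 3 (ALU): stall FU — free A0,Mu1,Ld2,B1 rp3 wp2
slot 4 (MEM): ISSUE — free A0,Mu1,Ld1,B1 rp2 wp1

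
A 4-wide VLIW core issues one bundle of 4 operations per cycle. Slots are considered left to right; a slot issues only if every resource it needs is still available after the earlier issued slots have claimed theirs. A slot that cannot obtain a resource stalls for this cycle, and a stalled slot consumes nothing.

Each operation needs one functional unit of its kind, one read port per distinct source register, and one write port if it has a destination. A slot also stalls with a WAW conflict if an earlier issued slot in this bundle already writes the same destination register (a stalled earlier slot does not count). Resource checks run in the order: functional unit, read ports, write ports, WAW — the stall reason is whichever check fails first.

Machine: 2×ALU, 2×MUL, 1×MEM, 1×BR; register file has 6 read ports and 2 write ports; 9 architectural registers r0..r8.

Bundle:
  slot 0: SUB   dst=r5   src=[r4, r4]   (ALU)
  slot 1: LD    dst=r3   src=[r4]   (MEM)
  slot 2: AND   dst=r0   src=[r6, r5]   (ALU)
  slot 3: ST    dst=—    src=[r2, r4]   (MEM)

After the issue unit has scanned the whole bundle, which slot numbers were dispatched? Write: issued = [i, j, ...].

#0 ALU src=r4,r4 dispatched  <A:1 Mu:2 Ld:1 B:1 rd:5 wr:1>
#1 MEM src=r4 dispatched  <A:1 Mu:2 Ld:0 B:1 rd:4 wr:0>
#2 ALU src=r6,r5 held:WR_PORT  <A:1 Mu:2 Ld:0 B:1 rd:4 wr:0>
#3 MEM src=r2,r4 held:FU  <A:1 Mu:2 Ld:0 B:1 rd:4 wr:0>

issued = [0, 1]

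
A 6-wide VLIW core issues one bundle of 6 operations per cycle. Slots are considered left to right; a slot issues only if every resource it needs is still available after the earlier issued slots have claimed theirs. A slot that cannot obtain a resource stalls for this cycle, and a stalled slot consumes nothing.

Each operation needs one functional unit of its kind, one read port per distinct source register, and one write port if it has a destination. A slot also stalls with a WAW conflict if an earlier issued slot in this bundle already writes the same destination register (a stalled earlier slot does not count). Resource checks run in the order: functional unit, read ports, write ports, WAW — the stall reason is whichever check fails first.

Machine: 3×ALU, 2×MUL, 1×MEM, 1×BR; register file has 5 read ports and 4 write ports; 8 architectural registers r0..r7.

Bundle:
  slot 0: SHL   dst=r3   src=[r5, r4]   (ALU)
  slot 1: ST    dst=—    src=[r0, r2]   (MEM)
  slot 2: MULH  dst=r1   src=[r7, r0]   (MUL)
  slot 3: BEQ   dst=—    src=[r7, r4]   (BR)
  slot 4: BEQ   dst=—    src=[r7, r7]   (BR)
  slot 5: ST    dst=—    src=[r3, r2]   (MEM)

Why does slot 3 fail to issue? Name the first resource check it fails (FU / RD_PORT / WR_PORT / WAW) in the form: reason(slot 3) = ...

  0. ALU→r3 ⇒ go  {2A/2Mu/1Ld/1B | 3r 3w}
  1. MEM ⇒ go  {2A/2Mu/0Ld/1B | 1r 3w}
  2. MUL→r1 ⇒ no(RD_PORT)  {2A/2Mu/0Ld/1B | 1r 3w}
  3. BR ⇒ no(RD_PORT)  {2A/2Mu/0Ld/1B | 1r 3w}
  4. BR ⇒ go  {2A/2Mu/0Ld/0B | 0r 3w}
  5. MEM ⇒ no(FU)  {2A/2Mu/0Ld/0B | 0r 3w}

reason(slot 3) = RD_PORT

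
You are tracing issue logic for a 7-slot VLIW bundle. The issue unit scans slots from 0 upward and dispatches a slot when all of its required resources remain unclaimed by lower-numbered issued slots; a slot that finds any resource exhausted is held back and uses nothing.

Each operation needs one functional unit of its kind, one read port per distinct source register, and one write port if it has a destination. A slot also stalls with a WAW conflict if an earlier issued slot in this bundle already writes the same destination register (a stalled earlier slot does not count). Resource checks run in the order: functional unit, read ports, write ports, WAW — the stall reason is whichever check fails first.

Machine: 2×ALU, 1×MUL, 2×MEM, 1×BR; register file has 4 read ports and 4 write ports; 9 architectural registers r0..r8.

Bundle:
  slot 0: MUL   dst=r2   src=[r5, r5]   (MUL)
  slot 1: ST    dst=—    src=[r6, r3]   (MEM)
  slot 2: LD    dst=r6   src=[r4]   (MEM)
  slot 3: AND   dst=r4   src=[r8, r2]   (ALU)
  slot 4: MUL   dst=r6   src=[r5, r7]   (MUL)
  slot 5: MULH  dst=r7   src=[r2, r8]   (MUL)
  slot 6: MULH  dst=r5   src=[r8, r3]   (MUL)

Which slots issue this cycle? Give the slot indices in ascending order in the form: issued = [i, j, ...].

issued = [0, 1, 2]

[0] MUL needs rd=1 wr=1: ok; after: ALU=2 MUL=0 MEM=2 BR=1, R=3, W=3
[1] MEM needs rd=2 wr=0: ok; after: ALU=2 MUL=0 MEM=1 BR=1, R=1, W=3
[2] MEM needs rd=1 wr=1: ok; after: ALU=2 MUL=0 MEM=0 BR=1, R=0, W=2
[3] ALU needs rd=2 wr=1: RD_PORT; after: ALU=2 MUL=0 MEM=0 BR=1, R=0, W=2
[4] MUL needs rd=2 wr=1: FU; after: ALU=2 MUL=0 MEM=0 BR=1, R=0, W=2
[5] MUL needs rd=2 wr=1: FU; after: ALU=2 MUL=0 MEM=0 BR=1, R=0, W=2
[6] MUL needs rd=2 wr=1: FU; after: ALU=2 MUL=0 MEM=0 BR=1, R=0, W=2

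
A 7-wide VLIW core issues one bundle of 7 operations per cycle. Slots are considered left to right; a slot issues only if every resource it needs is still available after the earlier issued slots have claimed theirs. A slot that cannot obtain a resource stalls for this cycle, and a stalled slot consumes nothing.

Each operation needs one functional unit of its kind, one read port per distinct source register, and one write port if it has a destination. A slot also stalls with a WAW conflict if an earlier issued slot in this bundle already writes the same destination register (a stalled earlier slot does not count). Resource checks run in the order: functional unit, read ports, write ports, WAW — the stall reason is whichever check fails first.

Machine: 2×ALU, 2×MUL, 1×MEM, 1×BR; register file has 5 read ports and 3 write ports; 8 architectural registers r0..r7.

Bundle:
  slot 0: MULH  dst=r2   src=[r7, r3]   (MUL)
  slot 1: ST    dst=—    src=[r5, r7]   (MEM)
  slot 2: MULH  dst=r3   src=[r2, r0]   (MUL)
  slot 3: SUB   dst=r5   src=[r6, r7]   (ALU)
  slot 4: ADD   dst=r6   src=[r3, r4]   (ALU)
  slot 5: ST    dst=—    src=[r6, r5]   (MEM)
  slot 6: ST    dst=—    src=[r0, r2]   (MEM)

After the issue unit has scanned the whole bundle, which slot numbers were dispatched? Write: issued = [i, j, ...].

issued = [0, 1]

(0) want 1×MUL +2rd +1wr — yes → AL2|MU1|ME1|BR1|rd3|wr2
(1) want 1×MEM +2rd +0wr — yes → AL2|MU1|ME0|BR1|rd1|wr2
(2) want 1×MUL +2rd +1wr — RD_PORT → AL2|MU1|ME0|BR1|rd1|wr2
(3) want 1×ALU +2rd +1wr — RD_PORT → AL2|MU1|ME0|BR1|rd1|wr2
(4) want 1×ALU +2rd +1wr — RD_PORT → AL2|MU1|ME0|BR1|rd1|wr2
(5) want 1×MEM +2rd +0wr — FU → AL2|MU1|ME0|BR1|rd1|wr2
(6) want 1×MEM +2rd +0wr — FU → AL2|MU1|ME0|BR1|rd1|wr2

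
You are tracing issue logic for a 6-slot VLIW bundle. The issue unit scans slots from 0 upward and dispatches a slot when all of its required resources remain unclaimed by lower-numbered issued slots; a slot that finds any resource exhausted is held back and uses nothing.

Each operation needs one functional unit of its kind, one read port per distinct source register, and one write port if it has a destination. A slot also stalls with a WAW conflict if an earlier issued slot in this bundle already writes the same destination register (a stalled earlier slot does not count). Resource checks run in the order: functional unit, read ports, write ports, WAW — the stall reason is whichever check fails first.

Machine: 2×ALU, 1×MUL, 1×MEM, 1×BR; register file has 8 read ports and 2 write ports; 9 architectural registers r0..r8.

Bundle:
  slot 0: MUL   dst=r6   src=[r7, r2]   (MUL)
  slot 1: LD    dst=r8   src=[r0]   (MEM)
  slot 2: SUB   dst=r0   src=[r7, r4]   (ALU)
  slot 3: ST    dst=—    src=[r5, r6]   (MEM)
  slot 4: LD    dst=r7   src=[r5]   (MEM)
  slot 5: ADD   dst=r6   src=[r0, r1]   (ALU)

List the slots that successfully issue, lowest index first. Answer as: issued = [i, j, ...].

issued = [0, 1]

  0. MUL→r6 ⇒ go  {2A/0Mu/1Ld/1B | 6r 1w}
  1. MEM→r8 ⇒ go  {2A/0Mu/0Ld/1B | 5r 0w}
  2. ALU→r0 ⇒ no(WR_PORT)  {2A/0Mu/0Ld/1B | 5r 0w}
  3. MEM ⇒ no(FU)  {2A/0Mu/0Ld/1B | 5r 0w}
  4. MEM→r7 ⇒ no(FU)  {2A/0Mu/0Ld/1B | 5r 0w}
  5. ALU→r6 ⇒ no(WR_PORT)  {2A/0Mu/0Ld/1B | 5r 0w}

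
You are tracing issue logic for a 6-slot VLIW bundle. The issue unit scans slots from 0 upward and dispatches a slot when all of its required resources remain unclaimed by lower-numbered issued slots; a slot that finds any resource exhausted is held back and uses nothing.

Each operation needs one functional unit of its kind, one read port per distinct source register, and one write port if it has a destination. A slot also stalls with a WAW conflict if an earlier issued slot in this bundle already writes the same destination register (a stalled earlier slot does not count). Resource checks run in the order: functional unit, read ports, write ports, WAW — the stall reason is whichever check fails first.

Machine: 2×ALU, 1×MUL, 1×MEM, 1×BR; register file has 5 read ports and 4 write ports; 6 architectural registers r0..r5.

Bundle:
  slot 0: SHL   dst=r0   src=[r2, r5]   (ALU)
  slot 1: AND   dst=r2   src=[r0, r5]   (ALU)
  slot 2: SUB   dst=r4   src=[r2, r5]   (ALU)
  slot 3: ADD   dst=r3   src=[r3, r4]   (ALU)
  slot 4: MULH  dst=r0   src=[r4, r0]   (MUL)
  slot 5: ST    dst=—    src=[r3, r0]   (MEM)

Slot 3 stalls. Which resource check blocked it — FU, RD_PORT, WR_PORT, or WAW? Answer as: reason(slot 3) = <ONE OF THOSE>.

slot 0 (ALU): ISSUE — free A1,Mu1,Ld1,B1 rp3 wp3
slot 1 (ALU): ISSUE — free A0,Mu1,Ld1,B1 rp1 wp2
slot 2 (ALU): stall FU — free A0,Mu1,Ld1,B1 rp1 wp2
slot 3 (ALU): stall FU — free A0,Mu1,Ld1,B1 rp1 wp2
slot 4 (MUL): stall RD_PORT — free A0,Mu1,Ld1,B1 rp1 wp2
slot 5 (MEM): stall RD_PORT — free A0,Mu1,Ld1,B1 rp1 wp2

reason(slot 3) = FU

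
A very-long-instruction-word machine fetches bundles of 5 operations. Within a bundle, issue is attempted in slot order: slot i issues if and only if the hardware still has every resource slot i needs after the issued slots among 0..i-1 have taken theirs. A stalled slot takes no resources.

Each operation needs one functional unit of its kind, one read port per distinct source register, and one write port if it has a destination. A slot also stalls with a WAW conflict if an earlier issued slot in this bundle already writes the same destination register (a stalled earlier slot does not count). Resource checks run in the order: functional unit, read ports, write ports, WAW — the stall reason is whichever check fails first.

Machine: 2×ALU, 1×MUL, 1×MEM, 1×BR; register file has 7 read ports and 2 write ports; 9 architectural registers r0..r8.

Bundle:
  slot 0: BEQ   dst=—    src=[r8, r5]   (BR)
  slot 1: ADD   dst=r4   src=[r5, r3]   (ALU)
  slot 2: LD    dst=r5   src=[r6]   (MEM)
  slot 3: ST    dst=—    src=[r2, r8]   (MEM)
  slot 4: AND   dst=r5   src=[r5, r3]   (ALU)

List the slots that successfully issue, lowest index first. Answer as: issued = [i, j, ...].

#0 BR src=r8,r5 dispatched  <A:2 Mu:1 Ld:1 B:0 rd:5 wr:2>
#1 ALU src=r5,r3 dispatched  <A:1 Mu:1 Ld:1 B:0 rd:3 wr:1>
#2 MEM src=r6 dispatched  <A:1 Mu:1 Ld:0 B:0 rd:2 wr:0>
#3 MEM src=r2,r8 held:FU  <A:1 Mu:1 Ld:0 B:0 rd:2 wr:0>
#4 ALU src=r5,r3 held:WR_PORT  <A:1 Mu:1 Ld:0 B:0 rd:2 wr:0>

issued = [0, 1, 2]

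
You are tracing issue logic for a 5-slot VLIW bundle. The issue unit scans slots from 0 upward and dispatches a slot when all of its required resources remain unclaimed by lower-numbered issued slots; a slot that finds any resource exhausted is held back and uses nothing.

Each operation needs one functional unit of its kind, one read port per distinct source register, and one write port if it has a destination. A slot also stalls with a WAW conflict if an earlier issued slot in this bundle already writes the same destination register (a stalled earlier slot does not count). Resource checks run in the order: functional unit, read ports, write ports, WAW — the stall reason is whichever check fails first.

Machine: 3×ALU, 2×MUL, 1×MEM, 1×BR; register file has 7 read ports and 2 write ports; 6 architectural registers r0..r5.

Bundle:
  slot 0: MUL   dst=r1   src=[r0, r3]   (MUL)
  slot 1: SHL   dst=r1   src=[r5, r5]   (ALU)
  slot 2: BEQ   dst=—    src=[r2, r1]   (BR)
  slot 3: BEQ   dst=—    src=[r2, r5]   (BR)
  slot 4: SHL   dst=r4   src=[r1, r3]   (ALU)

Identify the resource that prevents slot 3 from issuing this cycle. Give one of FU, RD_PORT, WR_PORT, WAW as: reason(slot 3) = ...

reason(slot 3) = FU

(0) want 1×MUL +2rd +1wr — yes → AL3|MU1|ME1|BR1|rd5|wr1
(1) want 1×ALU +1rd +1wr — WAW → AL3|MU1|ME1|BR1|rd5|wr1
(2) want 1×BR +2rd +0wr — yes → AL3|MU1|ME1|BR0|rd3|wr1
(3) want 1×BR +2rd +0wr — FU → AL3|MU1|ME1|BR0|rd3|wr1
(4) want 1×ALU +2rd +1wr — yes → AL2|MU1|ME1|BR0|rd1|wr0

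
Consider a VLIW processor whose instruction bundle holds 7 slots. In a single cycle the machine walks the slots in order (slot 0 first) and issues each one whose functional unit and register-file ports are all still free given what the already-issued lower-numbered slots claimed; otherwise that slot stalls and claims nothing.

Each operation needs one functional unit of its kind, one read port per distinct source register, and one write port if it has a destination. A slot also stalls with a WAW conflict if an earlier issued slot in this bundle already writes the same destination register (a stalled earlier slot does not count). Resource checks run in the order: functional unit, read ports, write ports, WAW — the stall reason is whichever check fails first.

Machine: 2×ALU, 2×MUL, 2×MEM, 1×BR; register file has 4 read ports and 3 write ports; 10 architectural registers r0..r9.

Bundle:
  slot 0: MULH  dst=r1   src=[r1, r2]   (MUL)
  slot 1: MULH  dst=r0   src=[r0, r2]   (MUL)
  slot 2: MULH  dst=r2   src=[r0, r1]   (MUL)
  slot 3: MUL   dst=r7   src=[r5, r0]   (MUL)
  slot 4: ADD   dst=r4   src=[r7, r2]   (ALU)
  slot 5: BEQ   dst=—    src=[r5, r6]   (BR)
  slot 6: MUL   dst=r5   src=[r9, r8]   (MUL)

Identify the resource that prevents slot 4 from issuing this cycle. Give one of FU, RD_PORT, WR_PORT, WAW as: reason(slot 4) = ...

  0. MUL→r1 ⇒ go  {2A/1Mu/2Ld/1B | 2r 2w}
  1. MUL→r0 ⇒ go  {2A/0Mu/2Ld/1B | 0r 1w}
  2. MUL→r2 ⇒ no(FU)  {2A/0Mu/2Ld/1B | 0r 1w}
  3. MUL→r7 ⇒ no(FU)  {2A/0Mu/2Ld/1B | 0r 1w}
  4. ALU→r4 ⇒ no(RD_PORT)  {2A/0Mu/2Ld/1B | 0r 1w}
  5. BR ⇒ no(RD_PORT)  {2A/0Mu/2Ld/1B | 0r 1w}
  6. MUL→r5 ⇒ no(FU)  {2A/0Mu/2Ld/1B | 0r 1w}

reason(slot 4) = RD_PORT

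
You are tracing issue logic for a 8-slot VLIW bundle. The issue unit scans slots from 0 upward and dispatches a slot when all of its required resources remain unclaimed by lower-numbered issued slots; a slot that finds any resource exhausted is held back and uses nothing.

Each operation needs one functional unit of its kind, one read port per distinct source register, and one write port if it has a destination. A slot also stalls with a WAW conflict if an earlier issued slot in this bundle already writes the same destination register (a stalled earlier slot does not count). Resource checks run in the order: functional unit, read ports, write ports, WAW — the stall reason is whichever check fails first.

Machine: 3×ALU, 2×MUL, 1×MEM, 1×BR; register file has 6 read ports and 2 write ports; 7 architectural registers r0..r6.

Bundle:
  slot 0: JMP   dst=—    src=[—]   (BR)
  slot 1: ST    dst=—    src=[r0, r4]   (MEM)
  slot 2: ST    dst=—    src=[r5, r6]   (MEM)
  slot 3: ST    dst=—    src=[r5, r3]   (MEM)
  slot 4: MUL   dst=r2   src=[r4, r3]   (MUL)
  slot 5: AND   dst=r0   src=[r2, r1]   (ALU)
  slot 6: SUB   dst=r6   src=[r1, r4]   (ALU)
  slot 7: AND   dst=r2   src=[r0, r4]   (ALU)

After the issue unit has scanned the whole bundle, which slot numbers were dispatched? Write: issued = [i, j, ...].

[0] BR needs rd=0 wr=0: ok; after: ALU=3 MUL=2 MEM=1 BR=0, R=6, W=2
[1] MEM needs rd=2 wr=0: ok; after: ALU=3 MUL=2 MEM=0 BR=0, R=4, W=2
[2] MEM needs rd=2 wr=0: FU; after: ALU=3 MUL=2 MEM=0 BR=0, R=4, W=2
[3] MEM needs rd=2 wr=0: FU; after: ALU=3 MUL=2 MEM=0 BR=0, R=4, W=2
[4] MUL needs rd=2 wr=1: ok; after: ALU=3 MUL=1 MEM=0 BR=0, R=2, W=1
[5] ALU needs rd=2 wr=1: ok; after: ALU=2 MUL=1 MEM=0 BR=0, R=0, W=0
[6] ALU needs rd=2 wr=1: RD_PORT; after: ALU=2 MUL=1 MEM=0 BR=0, R=0, W=0
[7] ALU needs rd=2 wr=1: RD_PORT; after: ALU=2 MUL=1 MEM=0 BR=0, R=0, W=0

issued = [0, 1, 4, 5]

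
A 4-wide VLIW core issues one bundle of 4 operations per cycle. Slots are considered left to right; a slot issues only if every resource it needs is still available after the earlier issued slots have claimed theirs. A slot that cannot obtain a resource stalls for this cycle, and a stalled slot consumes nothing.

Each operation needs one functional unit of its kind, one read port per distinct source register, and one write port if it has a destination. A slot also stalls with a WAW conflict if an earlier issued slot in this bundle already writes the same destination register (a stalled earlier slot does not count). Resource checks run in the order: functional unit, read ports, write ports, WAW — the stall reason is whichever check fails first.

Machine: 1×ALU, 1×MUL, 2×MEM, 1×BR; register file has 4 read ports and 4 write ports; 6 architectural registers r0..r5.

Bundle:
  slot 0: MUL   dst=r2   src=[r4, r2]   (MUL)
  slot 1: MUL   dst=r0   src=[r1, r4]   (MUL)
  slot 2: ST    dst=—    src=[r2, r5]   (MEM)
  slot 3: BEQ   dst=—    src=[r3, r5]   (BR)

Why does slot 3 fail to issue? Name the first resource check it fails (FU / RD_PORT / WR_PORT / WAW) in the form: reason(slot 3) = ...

#0 MUL src=r4,r2 dispatched  <A:1 Mu:0 Ld:2 B:1 rd:2 wr:3>
#1 MUL src=r1,r4 held:FU  <A:1 Mu:0 Ld:2 B:1 rd:2 wr:3>
#2 MEM src=r2,r5 dispatched  <A:1 Mu:0 Ld:1 B:1 rd:0 wr:3>
#3 BR src=r3,r5 held:RD_PORT  <A:1 Mu:0 Ld:1 B:1 rd:0 wr:3>

reason(slot 3) = RD_PORT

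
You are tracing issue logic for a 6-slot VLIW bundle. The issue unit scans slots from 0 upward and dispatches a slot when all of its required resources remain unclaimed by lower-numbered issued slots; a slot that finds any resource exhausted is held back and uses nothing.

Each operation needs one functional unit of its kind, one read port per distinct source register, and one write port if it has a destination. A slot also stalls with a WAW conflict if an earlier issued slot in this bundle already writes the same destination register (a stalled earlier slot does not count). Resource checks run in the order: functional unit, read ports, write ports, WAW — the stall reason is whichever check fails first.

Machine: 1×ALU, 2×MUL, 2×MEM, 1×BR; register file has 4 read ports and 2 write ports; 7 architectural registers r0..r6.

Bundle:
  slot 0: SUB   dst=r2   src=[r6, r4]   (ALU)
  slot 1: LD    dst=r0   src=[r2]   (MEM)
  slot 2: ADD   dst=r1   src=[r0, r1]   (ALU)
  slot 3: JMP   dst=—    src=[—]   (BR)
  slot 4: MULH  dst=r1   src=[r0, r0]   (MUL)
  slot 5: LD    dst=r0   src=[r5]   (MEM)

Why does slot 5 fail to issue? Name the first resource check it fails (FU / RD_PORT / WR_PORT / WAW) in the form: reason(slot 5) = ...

[0] ALU needs rd=2 wr=1: ok; after: ALU=0 MUL=2 MEM=2 BR=1, R=2, W=1
[1] MEM needs rd=1 wr=1: ok; after: ALU=0 MUL=2 MEM=1 BR=1, R=1, W=0
[2] ALU needs rd=2 wr=1: FU; after: ALU=0 MUL=2 MEM=1 BR=1, R=1, W=0
[3] BR needs rd=0 wr=0: ok; after: ALU=0 MUL=2 MEM=1 BR=0, R=1, W=0
[4] MUL needs rd=1 wr=1: WR_PORT; after: ALU=0 MUL=2 MEM=1 BR=0, R=1, W=0
[5] MEM needs rd=1 wr=1: WR_PORT; after: ALU=0 MUL=2 MEM=1 BR=0, R=1, W=0

reason(slot 5) = WR_PORT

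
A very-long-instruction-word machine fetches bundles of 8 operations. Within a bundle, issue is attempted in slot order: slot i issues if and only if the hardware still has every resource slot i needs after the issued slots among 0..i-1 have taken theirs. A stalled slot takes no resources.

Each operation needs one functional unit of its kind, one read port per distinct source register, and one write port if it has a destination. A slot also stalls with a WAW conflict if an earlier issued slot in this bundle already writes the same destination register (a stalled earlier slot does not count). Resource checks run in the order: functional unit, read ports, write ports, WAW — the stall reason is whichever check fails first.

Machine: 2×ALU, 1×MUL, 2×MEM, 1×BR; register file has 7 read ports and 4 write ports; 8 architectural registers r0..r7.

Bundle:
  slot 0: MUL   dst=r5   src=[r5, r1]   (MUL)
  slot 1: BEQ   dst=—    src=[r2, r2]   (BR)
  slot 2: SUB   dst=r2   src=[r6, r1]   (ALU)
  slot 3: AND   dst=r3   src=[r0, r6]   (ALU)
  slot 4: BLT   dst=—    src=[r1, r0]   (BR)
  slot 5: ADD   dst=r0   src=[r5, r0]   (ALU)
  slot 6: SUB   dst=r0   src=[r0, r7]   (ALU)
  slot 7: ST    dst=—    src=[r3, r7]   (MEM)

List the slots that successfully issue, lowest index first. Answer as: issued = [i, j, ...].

(0) want 1×MUL +2rd +1wr — yes → AL2|MU0|ME2|BR1|rd5|wr3
(1) want 1×BR +1rd +0wr — yes → AL2|MU0|ME2|BR0|rd4|wr3
(2) want 1×ALU +2rd +1wr — yes → AL1|MU0|ME2|BR0|rd2|wr2
(3) want 1×ALU +2rd +1wr — yes → AL0|MU0|ME2|BR0|rd0|wr1
(4) want 1×BR +2rd +0wr — FU → AL0|MU0|ME2|BR0|rd0|wr1
(5) want 1×ALU +2rd +1wr — FU → AL0|MU0|ME2|BR0|rd0|wr1
(6) want 1×ALU +2rd +1wr — FU → AL0|MU0|ME2|BR0|rd0|wr1
(7) want 1×MEM +2rd +0wr — RD_PORT → AL0|MU0|ME2|BR0|rd0|wr1

issued = [0, 1, 2, 3]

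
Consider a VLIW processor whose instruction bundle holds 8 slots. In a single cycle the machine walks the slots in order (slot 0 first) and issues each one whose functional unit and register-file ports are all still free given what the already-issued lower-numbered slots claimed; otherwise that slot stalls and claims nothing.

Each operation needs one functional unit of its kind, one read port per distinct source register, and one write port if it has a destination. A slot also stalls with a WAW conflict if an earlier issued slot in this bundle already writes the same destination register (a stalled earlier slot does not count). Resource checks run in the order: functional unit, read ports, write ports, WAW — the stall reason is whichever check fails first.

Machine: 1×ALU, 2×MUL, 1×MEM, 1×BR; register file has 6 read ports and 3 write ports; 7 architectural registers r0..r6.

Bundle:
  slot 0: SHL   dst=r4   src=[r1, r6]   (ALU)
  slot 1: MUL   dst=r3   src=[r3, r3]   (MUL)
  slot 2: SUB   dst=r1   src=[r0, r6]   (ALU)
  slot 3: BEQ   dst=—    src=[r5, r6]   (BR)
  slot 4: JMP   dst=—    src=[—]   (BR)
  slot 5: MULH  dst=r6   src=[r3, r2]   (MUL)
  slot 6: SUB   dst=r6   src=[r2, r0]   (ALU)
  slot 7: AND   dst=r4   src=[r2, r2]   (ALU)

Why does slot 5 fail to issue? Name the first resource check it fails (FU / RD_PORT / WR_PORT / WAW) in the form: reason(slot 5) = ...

reason(slot 5) = RD_PORT

#0 ALU src=r1,r6 dispatched  <A:0 Mu:2 Ld:1 B:1 rd:4 wr:2>
#1 MUL src=r3,r3 dispatched  <A:0 Mu:1 Ld:1 B:1 rd:3 wr:1>
#2 ALU src=r0,r6 held:FU  <A:0 Mu:1 Ld:1 B:1 rd:3 wr:1>
#3 BR src=r5,r6 dispatched  <A:0 Mu:1 Ld:1 B:0 rd:1 wr:1>
#4 BR src=- held:FU  <A:0 Mu:1 Ld:1 B:0 rd:1 wr:1>
#5 MUL src=r3,r2 held:RD_PORT  <A:0 Mu:1 Ld:1 B:0 rd:1 wr:1>
#6 ALU src=r2,r0 held:FU  <A:0 Mu:1 Ld:1 B:0 rd:1 wr:1>
#7 ALU src=r2,r2 held:FU  <A:0 Mu:1 Ld:1 B:0 rd:1 wr:1>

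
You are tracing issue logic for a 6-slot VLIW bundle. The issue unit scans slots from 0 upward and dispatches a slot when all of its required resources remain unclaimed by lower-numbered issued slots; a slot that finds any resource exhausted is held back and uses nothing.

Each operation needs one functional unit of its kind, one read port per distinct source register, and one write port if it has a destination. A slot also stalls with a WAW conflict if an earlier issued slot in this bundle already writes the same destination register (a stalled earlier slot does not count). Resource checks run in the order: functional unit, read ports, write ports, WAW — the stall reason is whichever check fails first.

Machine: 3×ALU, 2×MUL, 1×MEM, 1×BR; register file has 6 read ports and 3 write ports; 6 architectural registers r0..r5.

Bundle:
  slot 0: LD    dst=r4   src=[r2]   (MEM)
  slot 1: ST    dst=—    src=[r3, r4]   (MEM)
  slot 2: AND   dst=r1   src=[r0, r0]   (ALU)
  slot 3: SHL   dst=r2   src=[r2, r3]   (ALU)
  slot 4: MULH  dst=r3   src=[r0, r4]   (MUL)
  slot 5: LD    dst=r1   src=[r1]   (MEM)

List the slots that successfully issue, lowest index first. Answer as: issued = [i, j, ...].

issued = [0, 2, 3]

slot 0 (MEM): ISSUE — free A3,Mu2,Ld0,B1 rp5 wp2
slot 1 (MEM): stall FU — free A3,Mu2,Ld0,B1 rp5 wp2
slot 2 (ALU): ISSUE — free A2,Mu2,Ld0,B1 rp4 wp1
slot 3 (ALU): ISSUE — free A1,Mu2,Ld0,B1 rp2 wp0
slot 4 (MUL): stall WR_PORT — free A1,Mu2,Ld0,B1 rp2 wp0
slot 5 (MEM): stall FU — free A1,Mu2,Ld0,B1 rp2 wp0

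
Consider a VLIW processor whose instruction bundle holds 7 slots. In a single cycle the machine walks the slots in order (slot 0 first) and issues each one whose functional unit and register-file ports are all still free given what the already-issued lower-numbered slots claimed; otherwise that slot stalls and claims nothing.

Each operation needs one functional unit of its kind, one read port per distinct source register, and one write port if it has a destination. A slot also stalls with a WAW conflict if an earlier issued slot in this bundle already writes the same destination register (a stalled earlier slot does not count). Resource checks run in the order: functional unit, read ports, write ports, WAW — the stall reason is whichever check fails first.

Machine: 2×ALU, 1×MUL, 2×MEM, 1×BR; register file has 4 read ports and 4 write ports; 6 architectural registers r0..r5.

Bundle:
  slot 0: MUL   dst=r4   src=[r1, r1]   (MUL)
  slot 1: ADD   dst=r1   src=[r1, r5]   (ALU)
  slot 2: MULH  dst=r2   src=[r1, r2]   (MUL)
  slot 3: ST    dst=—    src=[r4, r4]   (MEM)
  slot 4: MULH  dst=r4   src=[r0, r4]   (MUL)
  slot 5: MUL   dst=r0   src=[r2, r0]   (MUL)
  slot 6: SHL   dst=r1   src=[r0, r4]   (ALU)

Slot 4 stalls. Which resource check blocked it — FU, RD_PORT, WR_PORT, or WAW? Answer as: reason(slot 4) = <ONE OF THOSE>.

#0 MUL src=r1,r1 dispatched  <A:2 Mu:0 Ld:2 B:1 rd:3 wr:3>
#1 ALU src=r1,r5 dispatched  <A:1 Mu:0 Ld:2 B:1 rd:1 wr:2>
#2 MUL src=r1,r2 held:FU  <A:1 Mu:0 Ld:2 B:1 rd:1 wr:2>
#3 MEM src=r4,r4 dispatched  <A:1 Mu:0 Ld:1 B:1 rd:0 wr:2>
#4 MUL src=r0,r4 held:FU  <A:1 Mu:0 Ld:1 B:1 rd:0 wr:2>
#5 MUL src=r2,r0 held:FU  <A:1 Mu:0 Ld:1 B:1 rd:0 wr:2>
#6 ALU src=r0,r4 held:RD_PORT  <A:1 Mu:0 Ld:1 B:1 rd:0 wr:2>

reason(slot 4) = FU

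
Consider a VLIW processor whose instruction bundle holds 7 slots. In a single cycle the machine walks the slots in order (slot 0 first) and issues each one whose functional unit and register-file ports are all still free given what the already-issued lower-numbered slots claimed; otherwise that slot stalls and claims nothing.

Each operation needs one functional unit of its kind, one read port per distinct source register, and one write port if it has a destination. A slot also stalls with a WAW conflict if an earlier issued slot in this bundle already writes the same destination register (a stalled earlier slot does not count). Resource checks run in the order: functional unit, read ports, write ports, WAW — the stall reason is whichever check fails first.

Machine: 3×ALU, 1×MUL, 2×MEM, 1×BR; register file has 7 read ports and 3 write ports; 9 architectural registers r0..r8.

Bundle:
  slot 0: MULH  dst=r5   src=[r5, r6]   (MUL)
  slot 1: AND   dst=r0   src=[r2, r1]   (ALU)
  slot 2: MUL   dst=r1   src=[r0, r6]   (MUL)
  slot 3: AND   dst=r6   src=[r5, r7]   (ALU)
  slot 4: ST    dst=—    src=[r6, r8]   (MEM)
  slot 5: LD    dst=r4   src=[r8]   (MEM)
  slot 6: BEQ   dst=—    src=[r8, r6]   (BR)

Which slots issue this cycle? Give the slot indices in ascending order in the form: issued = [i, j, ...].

issued = [0, 1, 3]

[0] MUL needs rd=2 wr=1: ok; after: ALU=3 MUL=0 MEM=2 BR=1, R=5, W=2
[1] ALU needs rd=2 wr=1: ok; after: ALU=2 MUL=0 MEM=2 BR=1, R=3, W=1
[2] MUL needs rd=2 wr=1: FU; after: ALU=2 MUL=0 MEM=2 BR=1, R=3, W=1
[3] ALU needs rd=2 wr=1: ok; after: ALU=1 MUL=0 MEM=2 BR=1, R=1, W=0
[4] MEM needs rd=2 wr=0: RD_PORT; after: ALU=1 MUL=0 MEM=2 BR=1, R=1, W=0
[5] MEM needs rd=1 wr=1: WR_PORT; after: ALU=1 MUL=0 MEM=2 BR=1, R=1, W=0
[6] BR needs rd=2 wr=0: RD_PORT; after: ALU=1 MUL=0 MEM=2 BR=1, R=1, W=0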